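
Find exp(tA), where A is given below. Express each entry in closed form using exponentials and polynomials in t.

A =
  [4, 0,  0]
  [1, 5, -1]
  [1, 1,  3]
e^{tA} =
  [exp(4*t), 0, 0]
  [t*exp(4*t), t*exp(4*t) + exp(4*t), -t*exp(4*t)]
  [t*exp(4*t), t*exp(4*t), -t*exp(4*t) + exp(4*t)]

Strategy: write A = P · J · P⁻¹ where J is a Jordan canonical form, so e^{tA} = P · e^{tJ} · P⁻¹, and e^{tJ} can be computed block-by-block.

A has Jordan form
J =
  [4, 1, 0]
  [0, 4, 0]
  [0, 0, 4]
(up to reordering of blocks).

Per-block formulas:
  For a 1×1 block at λ = 4: exp(t · [4]) = [e^(4t)].
  For a 2×2 Jordan block J_2(4): exp(t · J_2(4)) = e^(4t)·(I + t·N), where N is the 2×2 nilpotent shift.

After assembling e^{tJ} and conjugating by P, we get:

e^{tA} =
  [exp(4*t), 0, 0]
  [t*exp(4*t), t*exp(4*t) + exp(4*t), -t*exp(4*t)]
  [t*exp(4*t), t*exp(4*t), -t*exp(4*t) + exp(4*t)]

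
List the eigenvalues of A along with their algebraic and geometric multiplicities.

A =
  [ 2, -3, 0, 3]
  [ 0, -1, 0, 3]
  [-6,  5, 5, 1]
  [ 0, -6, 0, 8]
λ = 2: alg = 2, geom = 2; λ = 5: alg = 2, geom = 1

Step 1 — factor the characteristic polynomial to read off the algebraic multiplicities:
  χ_A(x) = (x - 5)^2*(x - 2)^2

Step 2 — compute geometric multiplicities via the rank-nullity identity g(λ) = n − rank(A − λI):
  rank(A − (2)·I) = 2, so dim ker(A − (2)·I) = n − 2 = 2
  rank(A − (5)·I) = 3, so dim ker(A − (5)·I) = n − 3 = 1

Summary:
  λ = 2: algebraic multiplicity = 2, geometric multiplicity = 2
  λ = 5: algebraic multiplicity = 2, geometric multiplicity = 1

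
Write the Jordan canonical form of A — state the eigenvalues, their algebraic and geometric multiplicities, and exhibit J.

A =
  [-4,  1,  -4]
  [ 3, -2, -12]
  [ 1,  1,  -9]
J_2(-5) ⊕ J_1(-5)

The characteristic polynomial is
  det(x·I − A) = x^3 + 15*x^2 + 75*x + 125 = (x + 5)^3

Eigenvalues and multiplicities (the geometric multiplicity of λ is n − rank(A − λI), which equals the number of Jordan blocks for λ):
  λ = -5: algebraic multiplicity = 3, geometric multiplicity = 2

Determining the block sizes for each eigenvalue:
  λ = -5: 2 blocks summing to 3 forces exactly one block of size 2 and the rest size 1 → block sizes [2, 1]

Assembling the blocks gives a Jordan form
J =
  [-5,  1,  0]
  [ 0, -5,  0]
  [ 0,  0, -5]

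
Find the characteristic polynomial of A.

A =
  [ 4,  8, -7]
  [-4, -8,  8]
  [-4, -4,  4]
x^3 - 12*x + 16

Expanding det(x·I − A) (e.g. by cofactor expansion or by noting that A is similar to its Jordan form J, which has the same characteristic polynomial as A) gives
  χ_A(x) = x^3 - 12*x + 16
which factors as (x - 2)^2*(x + 4). The eigenvalues (with algebraic multiplicities) are λ = -4 with multiplicity 1, λ = 2 with multiplicity 2.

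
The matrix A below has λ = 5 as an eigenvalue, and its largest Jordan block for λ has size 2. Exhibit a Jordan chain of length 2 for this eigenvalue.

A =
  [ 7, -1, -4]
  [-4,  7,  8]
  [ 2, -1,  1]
A Jordan chain for λ = 5 of length 2:
v_1 = (2, -4, 2)ᵀ
v_2 = (1, 0, 0)ᵀ

Let N = A − (5)·I. We want v_2 with N^2 v_2 = 0 but N^1 v_2 ≠ 0; then v_{j-1} := N · v_j for j = 2, …, 2.

Pick v_2 = (1, 0, 0)ᵀ.
Then v_1 = N · v_2 = (2, -4, 2)ᵀ.

Sanity check: (A − (5)·I) v_1 = (0, 0, 0)ᵀ = 0. ✓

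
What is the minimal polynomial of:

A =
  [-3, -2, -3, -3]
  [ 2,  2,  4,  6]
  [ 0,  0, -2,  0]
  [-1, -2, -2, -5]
x^3 + 6*x^2 + 12*x + 8

The characteristic polynomial is χ_A(x) = (x + 2)^4, so the eigenvalues are known. The minimal polynomial is
  m_A(x) = Π_λ (x − λ)^{k_λ}
where k_λ is the size of the *largest* Jordan block for λ (equivalently, the smallest k with (A − λI)^k v = 0 for every generalised eigenvector v of λ).

  λ = -2: largest Jordan block has size 3, contributing (x + 2)^3

So m_A(x) = (x + 2)^3 = x^3 + 6*x^2 + 12*x + 8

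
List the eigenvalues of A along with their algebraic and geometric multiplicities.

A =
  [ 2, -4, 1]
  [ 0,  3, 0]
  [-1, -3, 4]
λ = 3: alg = 3, geom = 1

Step 1 — factor the characteristic polynomial to read off the algebraic multiplicities:
  χ_A(x) = (x - 3)^3

Step 2 — compute geometric multiplicities via the rank-nullity identity g(λ) = n − rank(A − λI):
  rank(A − (3)·I) = 2, so dim ker(A − (3)·I) = n − 2 = 1

Summary:
  λ = 3: algebraic multiplicity = 3, geometric multiplicity = 1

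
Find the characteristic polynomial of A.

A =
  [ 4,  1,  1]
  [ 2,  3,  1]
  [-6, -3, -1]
x^3 - 6*x^2 + 12*x - 8

Expanding det(x·I − A) (e.g. by cofactor expansion or by noting that A is similar to its Jordan form J, which has the same characteristic polynomial as A) gives
  χ_A(x) = x^3 - 6*x^2 + 12*x - 8
which factors as (x - 2)^3. The eigenvalues (with algebraic multiplicities) are λ = 2 with multiplicity 3.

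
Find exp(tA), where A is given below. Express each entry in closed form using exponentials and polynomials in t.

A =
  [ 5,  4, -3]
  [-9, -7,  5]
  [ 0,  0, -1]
e^{tA} =
  [6*t*exp(-t) + exp(-t), 4*t*exp(-t), t^2*exp(-t) - 3*t*exp(-t)]
  [-9*t*exp(-t), -6*t*exp(-t) + exp(-t), -3*t^2*exp(-t)/2 + 5*t*exp(-t)]
  [0, 0, exp(-t)]

Strategy: write A = P · J · P⁻¹ where J is a Jordan canonical form, so e^{tA} = P · e^{tJ} · P⁻¹, and e^{tJ} can be computed block-by-block.

A has Jordan form
J =
  [-1,  1,  0]
  [ 0, -1,  1]
  [ 0,  0, -1]
(up to reordering of blocks).

Per-block formulas:
  For a 3×3 Jordan block J_3(-1): exp(t · J_3(-1)) = e^(-1t)·(I + t·N + (t^2/2)·N^2), where N is the 3×3 nilpotent shift.

After assembling e^{tJ} and conjugating by P, we get:

e^{tA} =
  [6*t*exp(-t) + exp(-t), 4*t*exp(-t), t^2*exp(-t) - 3*t*exp(-t)]
  [-9*t*exp(-t), -6*t*exp(-t) + exp(-t), -3*t^2*exp(-t)/2 + 5*t*exp(-t)]
  [0, 0, exp(-t)]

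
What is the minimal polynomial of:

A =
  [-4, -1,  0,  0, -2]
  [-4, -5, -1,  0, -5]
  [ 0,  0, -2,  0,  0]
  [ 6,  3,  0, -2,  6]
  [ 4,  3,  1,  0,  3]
x^3 + 6*x^2 + 12*x + 8

The characteristic polynomial is χ_A(x) = (x + 2)^5, so the eigenvalues are known. The minimal polynomial is
  m_A(x) = Π_λ (x − λ)^{k_λ}
where k_λ is the size of the *largest* Jordan block for λ (equivalently, the smallest k with (A − λI)^k v = 0 for every generalised eigenvector v of λ).

  λ = -2: largest Jordan block has size 3, contributing (x + 2)^3

So m_A(x) = (x + 2)^3 = x^3 + 6*x^2 + 12*x + 8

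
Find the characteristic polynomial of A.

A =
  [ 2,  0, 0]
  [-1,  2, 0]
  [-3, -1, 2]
x^3 - 6*x^2 + 12*x - 8

Expanding det(x·I − A) (e.g. by cofactor expansion or by noting that A is similar to its Jordan form J, which has the same characteristic polynomial as A) gives
  χ_A(x) = x^3 - 6*x^2 + 12*x - 8
which factors as (x - 2)^3. The eigenvalues (with algebraic multiplicities) are λ = 2 with multiplicity 3.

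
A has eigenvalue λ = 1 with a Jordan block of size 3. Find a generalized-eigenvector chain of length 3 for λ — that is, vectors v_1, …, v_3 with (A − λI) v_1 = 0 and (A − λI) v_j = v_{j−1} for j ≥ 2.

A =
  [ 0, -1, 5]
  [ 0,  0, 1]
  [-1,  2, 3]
A Jordan chain for λ = 1 of length 3:
v_1 = (-4, -1, -1)ᵀ
v_2 = (-1, 0, -1)ᵀ
v_3 = (1, 0, 0)ᵀ

Let N = A − (1)·I. We want v_3 with N^3 v_3 = 0 but N^2 v_3 ≠ 0; then v_{j-1} := N · v_j for j = 3, …, 2.

Pick v_3 = (1, 0, 0)ᵀ.
Then v_2 = N · v_3 = (-1, 0, -1)ᵀ.
Then v_1 = N · v_2 = (-4, -1, -1)ᵀ.

Sanity check: (A − (1)·I) v_1 = (0, 0, 0)ᵀ = 0. ✓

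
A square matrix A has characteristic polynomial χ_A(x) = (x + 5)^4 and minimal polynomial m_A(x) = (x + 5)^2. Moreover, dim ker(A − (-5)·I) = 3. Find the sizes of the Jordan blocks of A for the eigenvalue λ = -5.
Block sizes for λ = -5: [2, 1, 1]

Step 1 — from the characteristic polynomial, algebraic multiplicity of λ = -5 is 4. From dim ker(A − (-5)·I) = 3, there are exactly 3 Jordan blocks for λ = -5.
Step 2 — from the minimal polynomial, the factor (x + 5)^2 tells us the largest block for λ = -5 has size 2.
Step 3 — with total size 4, 3 blocks, and largest block 2, the block sizes (in nonincreasing order) are [2, 1, 1].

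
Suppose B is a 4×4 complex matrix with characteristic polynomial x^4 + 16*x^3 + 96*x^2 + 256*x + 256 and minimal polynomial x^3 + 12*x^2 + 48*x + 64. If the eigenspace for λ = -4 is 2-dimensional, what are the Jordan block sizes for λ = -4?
Block sizes for λ = -4: [3, 1]

Step 1 — from the characteristic polynomial, algebraic multiplicity of λ = -4 is 4. From dim ker(B − (-4)·I) = 2, there are exactly 2 Jordan blocks for λ = -4.
Step 2 — from the minimal polynomial, the factor (x + 4)^3 tells us the largest block for λ = -4 has size 3.
Step 3 — with total size 4, 2 blocks, and largest block 3, the block sizes (in nonincreasing order) are [3, 1].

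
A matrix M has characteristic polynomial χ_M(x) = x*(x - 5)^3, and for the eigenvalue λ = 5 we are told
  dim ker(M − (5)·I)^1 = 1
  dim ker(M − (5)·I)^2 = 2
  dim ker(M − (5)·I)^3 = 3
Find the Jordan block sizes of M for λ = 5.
Block sizes for λ = 5: [3]

From the dimensions of kernels of powers, the number of Jordan blocks of size at least j is d_j − d_{j−1} where d_j = dim ker(N^j) (with d_0 = 0). Computing the differences gives [1, 1, 1].
The number of blocks of size exactly k is (#blocks of size ≥ k) − (#blocks of size ≥ k + 1), so the partition is: 1 block(s) of size 3.
In nonincreasing order the block sizes are [3].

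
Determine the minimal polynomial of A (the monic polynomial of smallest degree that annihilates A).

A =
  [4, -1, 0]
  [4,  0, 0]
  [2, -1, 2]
x^2 - 4*x + 4

The characteristic polynomial is χ_A(x) = (x - 2)^3, so the eigenvalues are known. The minimal polynomial is
  m_A(x) = Π_λ (x − λ)^{k_λ}
where k_λ is the size of the *largest* Jordan block for λ (equivalently, the smallest k with (A − λI)^k v = 0 for every generalised eigenvector v of λ).

  λ = 2: largest Jordan block has size 2, contributing (x − 2)^2

So m_A(x) = (x - 2)^2 = x^2 - 4*x + 4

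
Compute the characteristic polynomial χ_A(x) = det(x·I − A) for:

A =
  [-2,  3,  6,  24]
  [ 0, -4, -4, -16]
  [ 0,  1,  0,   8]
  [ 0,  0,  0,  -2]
x^4 + 8*x^3 + 24*x^2 + 32*x + 16

Expanding det(x·I − A) (e.g. by cofactor expansion or by noting that A is similar to its Jordan form J, which has the same characteristic polynomial as A) gives
  χ_A(x) = x^4 + 8*x^3 + 24*x^2 + 32*x + 16
which factors as (x + 2)^4. The eigenvalues (with algebraic multiplicities) are λ = -2 with multiplicity 4.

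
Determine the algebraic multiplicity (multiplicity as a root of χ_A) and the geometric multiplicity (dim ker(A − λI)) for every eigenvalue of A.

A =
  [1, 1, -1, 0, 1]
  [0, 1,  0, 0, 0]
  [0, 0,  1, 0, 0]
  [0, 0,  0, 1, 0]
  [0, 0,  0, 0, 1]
λ = 1: alg = 5, geom = 4

Step 1 — factor the characteristic polynomial to read off the algebraic multiplicities:
  χ_A(x) = (x - 1)^5

Step 2 — compute geometric multiplicities via the rank-nullity identity g(λ) = n − rank(A − λI):
  rank(A − (1)·I) = 1, so dim ker(A − (1)·I) = n − 1 = 4

Summary:
  λ = 1: algebraic multiplicity = 5, geometric multiplicity = 4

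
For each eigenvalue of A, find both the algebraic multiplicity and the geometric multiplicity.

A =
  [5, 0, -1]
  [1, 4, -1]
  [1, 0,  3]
λ = 4: alg = 3, geom = 2

Step 1 — factor the characteristic polynomial to read off the algebraic multiplicities:
  χ_A(x) = (x - 4)^3

Step 2 — compute geometric multiplicities via the rank-nullity identity g(λ) = n − rank(A − λI):
  rank(A − (4)·I) = 1, so dim ker(A − (4)·I) = n − 1 = 2

Summary:
  λ = 4: algebraic multiplicity = 3, geometric multiplicity = 2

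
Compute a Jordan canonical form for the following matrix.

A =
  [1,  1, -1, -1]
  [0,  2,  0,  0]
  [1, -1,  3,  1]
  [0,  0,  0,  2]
J_2(2) ⊕ J_1(2) ⊕ J_1(2)

The characteristic polynomial is
  det(x·I − A) = x^4 - 8*x^3 + 24*x^2 - 32*x + 16 = (x - 2)^4

Eigenvalues and multiplicities (the geometric multiplicity of λ is n − rank(A − λI), which equals the number of Jordan blocks for λ):
  λ = 2: algebraic multiplicity = 4, geometric multiplicity = 3

Determining the block sizes for each eigenvalue:
  λ = 2: 3 blocks summing to 4 forces exactly one block of size 2 and the rest size 1 → block sizes [2, 1, 1]

Assembling the blocks gives a Jordan form
J =
  [2, 1, 0, 0]
  [0, 2, 0, 0]
  [0, 0, 2, 0]
  [0, 0, 0, 2]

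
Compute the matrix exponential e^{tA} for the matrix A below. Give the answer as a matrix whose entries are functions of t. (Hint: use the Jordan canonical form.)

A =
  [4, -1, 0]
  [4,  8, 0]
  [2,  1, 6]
e^{tA} =
  [-2*t*exp(6*t) + exp(6*t), -t*exp(6*t), 0]
  [4*t*exp(6*t), 2*t*exp(6*t) + exp(6*t), 0]
  [2*t*exp(6*t), t*exp(6*t), exp(6*t)]

Strategy: write A = P · J · P⁻¹ where J is a Jordan canonical form, so e^{tA} = P · e^{tJ} · P⁻¹, and e^{tJ} can be computed block-by-block.

A has Jordan form
J =
  [6, 1, 0]
  [0, 6, 0]
  [0, 0, 6]
(up to reordering of blocks).

Per-block formulas:
  For a 1×1 block at λ = 6: exp(t · [6]) = [e^(6t)].
  For a 2×2 Jordan block J_2(6): exp(t · J_2(6)) = e^(6t)·(I + t·N), where N is the 2×2 nilpotent shift.

After assembling e^{tJ} and conjugating by P, we get:

e^{tA} =
  [-2*t*exp(6*t) + exp(6*t), -t*exp(6*t), 0]
  [4*t*exp(6*t), 2*t*exp(6*t) + exp(6*t), 0]
  [2*t*exp(6*t), t*exp(6*t), exp(6*t)]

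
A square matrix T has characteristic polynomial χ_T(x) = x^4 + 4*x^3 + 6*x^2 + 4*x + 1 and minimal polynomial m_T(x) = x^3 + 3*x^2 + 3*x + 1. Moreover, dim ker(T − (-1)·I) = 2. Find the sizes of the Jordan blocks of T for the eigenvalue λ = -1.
Block sizes for λ = -1: [3, 1]

Step 1 — from the characteristic polynomial, algebraic multiplicity of λ = -1 is 4. From dim ker(T − (-1)·I) = 2, there are exactly 2 Jordan blocks for λ = -1.
Step 2 — from the minimal polynomial, the factor (x + 1)^3 tells us the largest block for λ = -1 has size 3.
Step 3 — with total size 4, 2 blocks, and largest block 3, the block sizes (in nonincreasing order) are [3, 1].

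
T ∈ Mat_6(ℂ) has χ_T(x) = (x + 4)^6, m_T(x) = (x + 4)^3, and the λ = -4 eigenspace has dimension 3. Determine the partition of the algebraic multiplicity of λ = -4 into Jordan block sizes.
Block sizes for λ = -4: [3, 2, 1]

Step 1 — from the characteristic polynomial, algebraic multiplicity of λ = -4 is 6. From dim ker(T − (-4)·I) = 3, there are exactly 3 Jordan blocks for λ = -4.
Step 2 — from the minimal polynomial, the factor (x + 4)^3 tells us the largest block for λ = -4 has size 3.
Step 3 — with total size 6, 3 blocks, and largest block 3, the block sizes (in nonincreasing order) are [3, 2, 1].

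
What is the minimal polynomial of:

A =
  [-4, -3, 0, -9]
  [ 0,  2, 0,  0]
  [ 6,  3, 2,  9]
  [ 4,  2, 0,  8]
x^2 - 4*x + 4

The characteristic polynomial is χ_A(x) = (x - 2)^4, so the eigenvalues are known. The minimal polynomial is
  m_A(x) = Π_λ (x − λ)^{k_λ}
where k_λ is the size of the *largest* Jordan block for λ (equivalently, the smallest k with (A − λI)^k v = 0 for every generalised eigenvector v of λ).

  λ = 2: largest Jordan block has size 2, contributing (x − 2)^2

So m_A(x) = (x - 2)^2 = x^2 - 4*x + 4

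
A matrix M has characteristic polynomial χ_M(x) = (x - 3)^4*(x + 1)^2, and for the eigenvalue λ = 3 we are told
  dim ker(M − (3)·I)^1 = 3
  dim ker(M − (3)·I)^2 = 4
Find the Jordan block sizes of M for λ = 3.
Block sizes for λ = 3: [2, 1, 1]

From the dimensions of kernels of powers, the number of Jordan blocks of size at least j is d_j − d_{j−1} where d_j = dim ker(N^j) (with d_0 = 0). Computing the differences gives [3, 1].
The number of blocks of size exactly k is (#blocks of size ≥ k) − (#blocks of size ≥ k + 1), so the partition is: 2 block(s) of size 1, 1 block(s) of size 2.
In nonincreasing order the block sizes are [2, 1, 1].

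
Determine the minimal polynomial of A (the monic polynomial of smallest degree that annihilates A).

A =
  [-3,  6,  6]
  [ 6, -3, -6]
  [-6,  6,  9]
x^2 - 9

The characteristic polynomial is χ_A(x) = (x - 3)^2*(x + 3), so the eigenvalues are known. The minimal polynomial is
  m_A(x) = Π_λ (x − λ)^{k_λ}
where k_λ is the size of the *largest* Jordan block for λ (equivalently, the smallest k with (A − λI)^k v = 0 for every generalised eigenvector v of λ).

  λ = -3: largest Jordan block has size 1, contributing (x + 3)
  λ = 3: largest Jordan block has size 1, contributing (x − 3)

So m_A(x) = (x - 3)*(x + 3) = x^2 - 9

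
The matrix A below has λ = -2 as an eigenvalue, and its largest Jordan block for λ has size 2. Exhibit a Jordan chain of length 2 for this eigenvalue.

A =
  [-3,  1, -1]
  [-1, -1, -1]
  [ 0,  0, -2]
A Jordan chain for λ = -2 of length 2:
v_1 = (-1, -1, 0)ᵀ
v_2 = (1, 0, 0)ᵀ

Let N = A − (-2)·I. We want v_2 with N^2 v_2 = 0 but N^1 v_2 ≠ 0; then v_{j-1} := N · v_j for j = 2, …, 2.

Pick v_2 = (1, 0, 0)ᵀ.
Then v_1 = N · v_2 = (-1, -1, 0)ᵀ.

Sanity check: (A − (-2)·I) v_1 = (0, 0, 0)ᵀ = 0. ✓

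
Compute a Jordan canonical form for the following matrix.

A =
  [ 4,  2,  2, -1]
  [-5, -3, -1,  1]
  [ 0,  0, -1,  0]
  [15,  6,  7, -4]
J_3(-1) ⊕ J_1(-1)

The characteristic polynomial is
  det(x·I − A) = x^4 + 4*x^3 + 6*x^2 + 4*x + 1 = (x + 1)^4

Eigenvalues and multiplicities (the geometric multiplicity of λ is n − rank(A − λI), which equals the number of Jordan blocks for λ):
  λ = -1: algebraic multiplicity = 4, geometric multiplicity = 2

Determining the block sizes for each eigenvalue:
  λ = -1: with am = 4 and gm = 2, the partition is not yet determined (e.g. several partitions of 4 into 2 parts exist). Let N = A − (-1)·I. Computing rank(N^1) = 2, rank(N^2) = 1, rank(N^3) = 0; the number of blocks of size ≥ j is rank(N^{j−1}) − rank(N^j), giving [2, 1, 1]. So we have 1 block(s) of size 3, 1 block(s) of size 1 → block sizes [3, 1]

Assembling the blocks gives a Jordan form
J =
  [-1,  1,  0,  0]
  [ 0, -1,  1,  0]
  [ 0,  0, -1,  0]
  [ 0,  0,  0, -1]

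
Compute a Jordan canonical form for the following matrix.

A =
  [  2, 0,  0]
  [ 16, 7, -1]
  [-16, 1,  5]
J_1(2) ⊕ J_2(6)

The characteristic polynomial is
  det(x·I − A) = x^3 - 14*x^2 + 60*x - 72 = (x - 6)^2*(x - 2)

Eigenvalues and multiplicities (the geometric multiplicity of λ is n − rank(A − λI), which equals the number of Jordan blocks for λ):
  λ = 2: algebraic multiplicity = 1, geometric multiplicity = 1
  λ = 6: algebraic multiplicity = 2, geometric multiplicity = 1

Determining the block sizes for each eigenvalue:
  λ = 2: one block (gm = 1), so the single block has size am = 1 → block sizes [1]
  λ = 6: one block (gm = 1), so the single block has size am = 2 → block sizes [2]

Assembling the blocks gives a Jordan form
J =
  [2, 0, 0]
  [0, 6, 1]
  [0, 0, 6]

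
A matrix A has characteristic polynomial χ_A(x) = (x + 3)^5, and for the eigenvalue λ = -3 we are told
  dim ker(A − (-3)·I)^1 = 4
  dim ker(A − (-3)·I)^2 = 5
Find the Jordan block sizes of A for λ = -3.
Block sizes for λ = -3: [2, 1, 1, 1]

From the dimensions of kernels of powers, the number of Jordan blocks of size at least j is d_j − d_{j−1} where d_j = dim ker(N^j) (with d_0 = 0). Computing the differences gives [4, 1].
The number of blocks of size exactly k is (#blocks of size ≥ k) − (#blocks of size ≥ k + 1), so the partition is: 3 block(s) of size 1, 1 block(s) of size 2.
In nonincreasing order the block sizes are [2, 1, 1, 1].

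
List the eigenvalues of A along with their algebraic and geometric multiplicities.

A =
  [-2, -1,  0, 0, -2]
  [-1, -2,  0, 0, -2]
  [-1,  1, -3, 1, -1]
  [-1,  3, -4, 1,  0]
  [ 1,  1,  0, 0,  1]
λ = -1: alg = 5, geom = 3

Step 1 — factor the characteristic polynomial to read off the algebraic multiplicities:
  χ_A(x) = (x + 1)^5

Step 2 — compute geometric multiplicities via the rank-nullity identity g(λ) = n − rank(A − λI):
  rank(A − (-1)·I) = 2, so dim ker(A − (-1)·I) = n − 2 = 3

Summary:
  λ = -1: algebraic multiplicity = 5, geometric multiplicity = 3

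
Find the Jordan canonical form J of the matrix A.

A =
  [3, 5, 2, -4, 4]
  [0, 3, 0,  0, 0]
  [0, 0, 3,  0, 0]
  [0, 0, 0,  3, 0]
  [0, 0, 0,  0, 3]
J_2(3) ⊕ J_1(3) ⊕ J_1(3) ⊕ J_1(3)

The characteristic polynomial is
  det(x·I − A) = x^5 - 15*x^4 + 90*x^3 - 270*x^2 + 405*x - 243 = (x - 3)^5

Eigenvalues and multiplicities (the geometric multiplicity of λ is n − rank(A − λI), which equals the number of Jordan blocks for λ):
  λ = 3: algebraic multiplicity = 5, geometric multiplicity = 4

Determining the block sizes for each eigenvalue:
  λ = 3: 4 blocks summing to 5 forces exactly one block of size 2 and the rest size 1 → block sizes [2, 1, 1, 1]

Assembling the blocks gives a Jordan form
J =
  [3, 1, 0, 0, 0]
  [0, 3, 0, 0, 0]
  [0, 0, 3, 0, 0]
  [0, 0, 0, 3, 0]
  [0, 0, 0, 0, 3]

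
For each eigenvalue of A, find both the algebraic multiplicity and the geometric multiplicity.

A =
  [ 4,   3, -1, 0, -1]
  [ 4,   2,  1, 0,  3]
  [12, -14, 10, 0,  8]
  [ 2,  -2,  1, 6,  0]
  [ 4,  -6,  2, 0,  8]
λ = 6: alg = 5, geom = 2

Step 1 — factor the characteristic polynomial to read off the algebraic multiplicities:
  χ_A(x) = (x - 6)^5

Step 2 — compute geometric multiplicities via the rank-nullity identity g(λ) = n − rank(A − λI):
  rank(A − (6)·I) = 3, so dim ker(A − (6)·I) = n − 3 = 2

Summary:
  λ = 6: algebraic multiplicity = 5, geometric multiplicity = 2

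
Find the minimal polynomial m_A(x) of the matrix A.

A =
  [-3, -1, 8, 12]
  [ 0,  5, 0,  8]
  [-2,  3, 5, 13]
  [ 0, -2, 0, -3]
x^2 - 2*x + 1

The characteristic polynomial is χ_A(x) = (x - 1)^4, so the eigenvalues are known. The minimal polynomial is
  m_A(x) = Π_λ (x − λ)^{k_λ}
where k_λ is the size of the *largest* Jordan block for λ (equivalently, the smallest k with (A − λI)^k v = 0 for every generalised eigenvector v of λ).

  λ = 1: largest Jordan block has size 2, contributing (x − 1)^2

So m_A(x) = (x - 1)^2 = x^2 - 2*x + 1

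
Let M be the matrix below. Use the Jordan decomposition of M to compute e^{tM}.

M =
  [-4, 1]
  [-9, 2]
e^{tM} =
  [-3*t*exp(-t) + exp(-t), t*exp(-t)]
  [-9*t*exp(-t), 3*t*exp(-t) + exp(-t)]

Strategy: write M = P · J · P⁻¹ where J is a Jordan canonical form, so e^{tM} = P · e^{tJ} · P⁻¹, and e^{tJ} can be computed block-by-block.

M has Jordan form
J =
  [-1,  1]
  [ 0, -1]
(up to reordering of blocks).

Per-block formulas:
  For a 2×2 Jordan block J_2(-1): exp(t · J_2(-1)) = e^(-1t)·(I + t·N), where N is the 2×2 nilpotent shift.

After assembling e^{tJ} and conjugating by P, we get:

e^{tM} =
  [-3*t*exp(-t) + exp(-t), t*exp(-t)]
  [-9*t*exp(-t), 3*t*exp(-t) + exp(-t)]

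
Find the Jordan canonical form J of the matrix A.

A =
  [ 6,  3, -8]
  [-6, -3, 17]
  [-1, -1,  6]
J_3(3)

The characteristic polynomial is
  det(x·I − A) = x^3 - 9*x^2 + 27*x - 27 = (x - 3)^3

Eigenvalues and multiplicities (the geometric multiplicity of λ is n − rank(A − λI), which equals the number of Jordan blocks for λ):
  λ = 3: algebraic multiplicity = 3, geometric multiplicity = 1

Determining the block sizes for each eigenvalue:
  λ = 3: one block (gm = 1), so the single block has size am = 3 → block sizes [3]

Assembling the blocks gives a Jordan form
J =
  [3, 1, 0]
  [0, 3, 1]
  [0, 0, 3]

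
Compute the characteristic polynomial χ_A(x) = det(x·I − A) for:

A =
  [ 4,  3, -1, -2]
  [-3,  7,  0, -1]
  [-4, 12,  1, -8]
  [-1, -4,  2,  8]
x^4 - 20*x^3 + 150*x^2 - 500*x + 625

Expanding det(x·I − A) (e.g. by cofactor expansion or by noting that A is similar to its Jordan form J, which has the same characteristic polynomial as A) gives
  χ_A(x) = x^4 - 20*x^3 + 150*x^2 - 500*x + 625
which factors as (x - 5)^4. The eigenvalues (with algebraic multiplicities) are λ = 5 with multiplicity 4.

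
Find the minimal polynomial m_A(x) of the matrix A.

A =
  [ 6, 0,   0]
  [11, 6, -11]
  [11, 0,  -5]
x^2 - x - 30

The characteristic polynomial is χ_A(x) = (x - 6)^2*(x + 5), so the eigenvalues are known. The minimal polynomial is
  m_A(x) = Π_λ (x − λ)^{k_λ}
where k_λ is the size of the *largest* Jordan block for λ (equivalently, the smallest k with (A − λI)^k v = 0 for every generalised eigenvector v of λ).

  λ = -5: largest Jordan block has size 1, contributing (x + 5)
  λ = 6: largest Jordan block has size 1, contributing (x − 6)

So m_A(x) = (x - 6)*(x + 5) = x^2 - x - 30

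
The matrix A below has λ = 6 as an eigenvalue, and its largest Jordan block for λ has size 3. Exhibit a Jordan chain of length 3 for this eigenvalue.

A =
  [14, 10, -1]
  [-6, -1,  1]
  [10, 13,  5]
A Jordan chain for λ = 6 of length 3:
v_1 = (-6, 4, -8)ᵀ
v_2 = (8, -6, 10)ᵀ
v_3 = (1, 0, 0)ᵀ

Let N = A − (6)·I. We want v_3 with N^3 v_3 = 0 but N^2 v_3 ≠ 0; then v_{j-1} := N · v_j for j = 3, …, 2.

Pick v_3 = (1, 0, 0)ᵀ.
Then v_2 = N · v_3 = (8, -6, 10)ᵀ.
Then v_1 = N · v_2 = (-6, 4, -8)ᵀ.

Sanity check: (A − (6)·I) v_1 = (0, 0, 0)ᵀ = 0. ✓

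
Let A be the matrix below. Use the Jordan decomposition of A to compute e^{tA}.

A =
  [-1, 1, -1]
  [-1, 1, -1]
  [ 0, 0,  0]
e^{tA} =
  [1 - t, t, -t]
  [-t, t + 1, -t]
  [0, 0, 1]

Strategy: write A = P · J · P⁻¹ where J is a Jordan canonical form, so e^{tA} = P · e^{tJ} · P⁻¹, and e^{tJ} can be computed block-by-block.

A has Jordan form
J =
  [0, 1, 0]
  [0, 0, 0]
  [0, 0, 0]
(up to reordering of blocks).

Per-block formulas:
  For a 1×1 block at λ = 0: exp(t · [0]) = [e^(0t)].
  For a 2×2 Jordan block J_2(0): exp(t · J_2(0)) = e^(0t)·(I + t·N), where N is the 2×2 nilpotent shift.

After assembling e^{tJ} and conjugating by P, we get:

e^{tA} =
  [1 - t, t, -t]
  [-t, t + 1, -t]
  [0, 0, 1]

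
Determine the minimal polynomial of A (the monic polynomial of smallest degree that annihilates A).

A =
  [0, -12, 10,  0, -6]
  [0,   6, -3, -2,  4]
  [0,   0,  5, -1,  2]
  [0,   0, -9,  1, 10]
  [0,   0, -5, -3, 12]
x^4 - 18*x^3 + 108*x^2 - 216*x

The characteristic polynomial is χ_A(x) = x*(x - 6)^4, so the eigenvalues are known. The minimal polynomial is
  m_A(x) = Π_λ (x − λ)^{k_λ}
where k_λ is the size of the *largest* Jordan block for λ (equivalently, the smallest k with (A − λI)^k v = 0 for every generalised eigenvector v of λ).

  λ = 0: largest Jordan block has size 1, contributing (x − 0)
  λ = 6: largest Jordan block has size 3, contributing (x − 6)^3

So m_A(x) = x*(x - 6)^3 = x^4 - 18*x^3 + 108*x^2 - 216*x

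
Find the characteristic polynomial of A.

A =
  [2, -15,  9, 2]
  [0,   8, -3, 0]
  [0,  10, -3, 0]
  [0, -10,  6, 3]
x^4 - 10*x^3 + 37*x^2 - 60*x + 36

Expanding det(x·I − A) (e.g. by cofactor expansion or by noting that A is similar to its Jordan form J, which has the same characteristic polynomial as A) gives
  χ_A(x) = x^4 - 10*x^3 + 37*x^2 - 60*x + 36
which factors as (x - 3)^2*(x - 2)^2. The eigenvalues (with algebraic multiplicities) are λ = 2 with multiplicity 2, λ = 3 with multiplicity 2.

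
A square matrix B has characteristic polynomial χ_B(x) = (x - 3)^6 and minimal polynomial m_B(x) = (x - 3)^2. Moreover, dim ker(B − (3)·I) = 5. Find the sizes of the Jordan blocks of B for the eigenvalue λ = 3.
Block sizes for λ = 3: [2, 1, 1, 1, 1]

Step 1 — from the characteristic polynomial, algebraic multiplicity of λ = 3 is 6. From dim ker(B − (3)·I) = 5, there are exactly 5 Jordan blocks for λ = 3.
Step 2 — from the minimal polynomial, the factor (x − 3)^2 tells us the largest block for λ = 3 has size 2.
Step 3 — with total size 6, 5 blocks, and largest block 2, the block sizes (in nonincreasing order) are [2, 1, 1, 1, 1].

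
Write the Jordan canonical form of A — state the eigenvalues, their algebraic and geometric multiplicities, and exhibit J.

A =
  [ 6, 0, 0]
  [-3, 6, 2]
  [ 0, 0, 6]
J_2(6) ⊕ J_1(6)

The characteristic polynomial is
  det(x·I − A) = x^3 - 18*x^2 + 108*x - 216 = (x - 6)^3

Eigenvalues and multiplicities (the geometric multiplicity of λ is n − rank(A − λI), which equals the number of Jordan blocks for λ):
  λ = 6: algebraic multiplicity = 3, geometric multiplicity = 2

Determining the block sizes for each eigenvalue:
  λ = 6: 2 blocks summing to 3 forces exactly one block of size 2 and the rest size 1 → block sizes [2, 1]

Assembling the blocks gives a Jordan form
J =
  [6, 1, 0]
  [0, 6, 0]
  [0, 0, 6]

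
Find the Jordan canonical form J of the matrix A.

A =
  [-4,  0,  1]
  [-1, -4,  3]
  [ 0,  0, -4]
J_3(-4)

The characteristic polynomial is
  det(x·I − A) = x^3 + 12*x^2 + 48*x + 64 = (x + 4)^3

Eigenvalues and multiplicities (the geometric multiplicity of λ is n − rank(A − λI), which equals the number of Jordan blocks for λ):
  λ = -4: algebraic multiplicity = 3, geometric multiplicity = 1

Determining the block sizes for each eigenvalue:
  λ = -4: one block (gm = 1), so the single block has size am = 3 → block sizes [3]

Assembling the blocks gives a Jordan form
J =
  [-4,  1,  0]
  [ 0, -4,  1]
  [ 0,  0, -4]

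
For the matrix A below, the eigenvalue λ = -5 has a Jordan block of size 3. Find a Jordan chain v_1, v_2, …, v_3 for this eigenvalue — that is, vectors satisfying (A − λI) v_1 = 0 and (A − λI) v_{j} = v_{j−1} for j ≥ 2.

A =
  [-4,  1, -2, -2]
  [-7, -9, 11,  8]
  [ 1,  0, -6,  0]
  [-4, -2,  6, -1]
A Jordan chain for λ = -5 of length 3:
v_1 = (1, -7, 1, -4)ᵀ
v_2 = (1, -4, 0, -2)ᵀ
v_3 = (0, 1, 0, 0)ᵀ

Let N = A − (-5)·I. We want v_3 with N^3 v_3 = 0 but N^2 v_3 ≠ 0; then v_{j-1} := N · v_j for j = 3, …, 2.

Pick v_3 = (0, 1, 0, 0)ᵀ.
Then v_2 = N · v_3 = (1, -4, 0, -2)ᵀ.
Then v_1 = N · v_2 = (1, -7, 1, -4)ᵀ.

Sanity check: (A − (-5)·I) v_1 = (0, 0, 0, 0)ᵀ = 0. ✓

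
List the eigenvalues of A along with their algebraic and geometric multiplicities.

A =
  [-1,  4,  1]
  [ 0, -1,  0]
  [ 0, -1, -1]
λ = -1: alg = 3, geom = 1

Step 1 — factor the characteristic polynomial to read off the algebraic multiplicities:
  χ_A(x) = (x + 1)^3

Step 2 — compute geometric multiplicities via the rank-nullity identity g(λ) = n − rank(A − λI):
  rank(A − (-1)·I) = 2, so dim ker(A − (-1)·I) = n − 2 = 1

Summary:
  λ = -1: algebraic multiplicity = 3, geometric multiplicity = 1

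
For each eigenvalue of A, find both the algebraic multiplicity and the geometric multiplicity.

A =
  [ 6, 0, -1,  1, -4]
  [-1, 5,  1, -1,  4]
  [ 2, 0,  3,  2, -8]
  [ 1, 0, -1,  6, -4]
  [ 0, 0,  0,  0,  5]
λ = 5: alg = 5, geom = 4

Step 1 — factor the characteristic polynomial to read off the algebraic multiplicities:
  χ_A(x) = (x - 5)^5

Step 2 — compute geometric multiplicities via the rank-nullity identity g(λ) = n − rank(A − λI):
  rank(A − (5)·I) = 1, so dim ker(A − (5)·I) = n − 1 = 4

Summary:
  λ = 5: algebraic multiplicity = 5, geometric multiplicity = 4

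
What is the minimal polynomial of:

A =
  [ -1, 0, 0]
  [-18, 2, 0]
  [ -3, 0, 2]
x^2 - x - 2

The characteristic polynomial is χ_A(x) = (x - 2)^2*(x + 1), so the eigenvalues are known. The minimal polynomial is
  m_A(x) = Π_λ (x − λ)^{k_λ}
where k_λ is the size of the *largest* Jordan block for λ (equivalently, the smallest k with (A − λI)^k v = 0 for every generalised eigenvector v of λ).

  λ = -1: largest Jordan block has size 1, contributing (x + 1)
  λ = 2: largest Jordan block has size 1, contributing (x − 2)

So m_A(x) = (x - 2)*(x + 1) = x^2 - x - 2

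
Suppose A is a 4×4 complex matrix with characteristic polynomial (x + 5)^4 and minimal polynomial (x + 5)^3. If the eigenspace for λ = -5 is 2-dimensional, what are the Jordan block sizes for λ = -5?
Block sizes for λ = -5: [3, 1]

Step 1 — from the characteristic polynomial, algebraic multiplicity of λ = -5 is 4. From dim ker(A − (-5)·I) = 2, there are exactly 2 Jordan blocks for λ = -5.
Step 2 — from the minimal polynomial, the factor (x + 5)^3 tells us the largest block for λ = -5 has size 3.
Step 3 — with total size 4, 2 blocks, and largest block 3, the block sizes (in nonincreasing order) are [3, 1].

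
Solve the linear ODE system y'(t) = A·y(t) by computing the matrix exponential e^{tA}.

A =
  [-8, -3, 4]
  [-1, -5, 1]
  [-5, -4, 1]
e^{tA} =
  [-t^2*exp(-4*t)/2 - 4*t*exp(-4*t) + exp(-4*t), -t^2*exp(-4*t)/2 - 3*t*exp(-4*t), t^2*exp(-4*t)/2 + 4*t*exp(-4*t)]
  [-t*exp(-4*t), -t*exp(-4*t) + exp(-4*t), t*exp(-4*t)]
  [-t^2*exp(-4*t)/2 - 5*t*exp(-4*t), -t^2*exp(-4*t)/2 - 4*t*exp(-4*t), t^2*exp(-4*t)/2 + 5*t*exp(-4*t) + exp(-4*t)]

Strategy: write A = P · J · P⁻¹ where J is a Jordan canonical form, so e^{tA} = P · e^{tJ} · P⁻¹, and e^{tJ} can be computed block-by-block.

A has Jordan form
J =
  [-4,  1,  0]
  [ 0, -4,  1]
  [ 0,  0, -4]
(up to reordering of blocks).

Per-block formulas:
  For a 3×3 Jordan block J_3(-4): exp(t · J_3(-4)) = e^(-4t)·(I + t·N + (t^2/2)·N^2), where N is the 3×3 nilpotent shift.

After assembling e^{tJ} and conjugating by P, we get:

e^{tA} =
  [-t^2*exp(-4*t)/2 - 4*t*exp(-4*t) + exp(-4*t), -t^2*exp(-4*t)/2 - 3*t*exp(-4*t), t^2*exp(-4*t)/2 + 4*t*exp(-4*t)]
  [-t*exp(-4*t), -t*exp(-4*t) + exp(-4*t), t*exp(-4*t)]
  [-t^2*exp(-4*t)/2 - 5*t*exp(-4*t), -t^2*exp(-4*t)/2 - 4*t*exp(-4*t), t^2*exp(-4*t)/2 + 5*t*exp(-4*t) + exp(-4*t)]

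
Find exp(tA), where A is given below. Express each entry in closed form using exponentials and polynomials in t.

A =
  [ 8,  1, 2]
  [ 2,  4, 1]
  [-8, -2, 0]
e^{tA} =
  [t^2*exp(4*t) + 4*t*exp(4*t) + exp(4*t), t*exp(4*t), t^2*exp(4*t)/2 + 2*t*exp(4*t)]
  [2*t*exp(4*t), exp(4*t), t*exp(4*t)]
  [-2*t^2*exp(4*t) - 8*t*exp(4*t), -2*t*exp(4*t), -t^2*exp(4*t) - 4*t*exp(4*t) + exp(4*t)]

Strategy: write A = P · J · P⁻¹ where J is a Jordan canonical form, so e^{tA} = P · e^{tJ} · P⁻¹, and e^{tJ} can be computed block-by-block.

A has Jordan form
J =
  [4, 1, 0]
  [0, 4, 1]
  [0, 0, 4]
(up to reordering of blocks).

Per-block formulas:
  For a 3×3 Jordan block J_3(4): exp(t · J_3(4)) = e^(4t)·(I + t·N + (t^2/2)·N^2), where N is the 3×3 nilpotent shift.

After assembling e^{tJ} and conjugating by P, we get:

e^{tA} =
  [t^2*exp(4*t) + 4*t*exp(4*t) + exp(4*t), t*exp(4*t), t^2*exp(4*t)/2 + 2*t*exp(4*t)]
  [2*t*exp(4*t), exp(4*t), t*exp(4*t)]
  [-2*t^2*exp(4*t) - 8*t*exp(4*t), -2*t*exp(4*t), -t^2*exp(4*t) - 4*t*exp(4*t) + exp(4*t)]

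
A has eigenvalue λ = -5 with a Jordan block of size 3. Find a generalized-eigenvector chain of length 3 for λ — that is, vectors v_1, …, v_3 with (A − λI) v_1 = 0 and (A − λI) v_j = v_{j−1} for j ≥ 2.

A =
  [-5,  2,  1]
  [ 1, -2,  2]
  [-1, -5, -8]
A Jordan chain for λ = -5 of length 3:
v_1 = (1, 1, -2)ᵀ
v_2 = (0, 1, -1)ᵀ
v_3 = (1, 0, 0)ᵀ

Let N = A − (-5)·I. We want v_3 with N^3 v_3 = 0 but N^2 v_3 ≠ 0; then v_{j-1} := N · v_j for j = 3, …, 2.

Pick v_3 = (1, 0, 0)ᵀ.
Then v_2 = N · v_3 = (0, 1, -1)ᵀ.
Then v_1 = N · v_2 = (1, 1, -2)ᵀ.

Sanity check: (A − (-5)·I) v_1 = (0, 0, 0)ᵀ = 0. ✓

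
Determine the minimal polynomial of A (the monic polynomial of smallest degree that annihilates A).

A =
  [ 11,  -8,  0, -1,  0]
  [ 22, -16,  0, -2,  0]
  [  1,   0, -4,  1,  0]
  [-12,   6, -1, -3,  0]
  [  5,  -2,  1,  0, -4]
x^4 + 12*x^3 + 48*x^2 + 64*x

The characteristic polynomial is χ_A(x) = x*(x + 4)^4, so the eigenvalues are known. The minimal polynomial is
  m_A(x) = Π_λ (x − λ)^{k_λ}
where k_λ is the size of the *largest* Jordan block for λ (equivalently, the smallest k with (A − λI)^k v = 0 for every generalised eigenvector v of λ).

  λ = -4: largest Jordan block has size 3, contributing (x + 4)^3
  λ = 0: largest Jordan block has size 1, contributing (x − 0)

So m_A(x) = x*(x + 4)^3 = x^4 + 12*x^3 + 48*x^2 + 64*x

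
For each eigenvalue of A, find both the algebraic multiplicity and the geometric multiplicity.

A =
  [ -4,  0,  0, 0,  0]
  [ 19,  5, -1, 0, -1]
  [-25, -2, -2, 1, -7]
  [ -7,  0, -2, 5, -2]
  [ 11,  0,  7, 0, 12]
λ = -4: alg = 1, geom = 1; λ = 5: alg = 4, geom = 2

Step 1 — factor the characteristic polynomial to read off the algebraic multiplicities:
  χ_A(x) = (x - 5)^4*(x + 4)

Step 2 — compute geometric multiplicities via the rank-nullity identity g(λ) = n − rank(A − λI):
  rank(A − (-4)·I) = 4, so dim ker(A − (-4)·I) = n − 4 = 1
  rank(A − (5)·I) = 3, so dim ker(A − (5)·I) = n − 3 = 2

Summary:
  λ = -4: algebraic multiplicity = 1, geometric multiplicity = 1
  λ = 5: algebraic multiplicity = 4, geometric multiplicity = 2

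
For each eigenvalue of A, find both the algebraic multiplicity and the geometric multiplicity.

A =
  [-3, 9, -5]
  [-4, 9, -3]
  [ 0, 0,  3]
λ = 3: alg = 3, geom = 1

Step 1 — factor the characteristic polynomial to read off the algebraic multiplicities:
  χ_A(x) = (x - 3)^3

Step 2 — compute geometric multiplicities via the rank-nullity identity g(λ) = n − rank(A − λI):
  rank(A − (3)·I) = 2, so dim ker(A − (3)·I) = n − 2 = 1

Summary:
  λ = 3: algebraic multiplicity = 3, geometric multiplicity = 1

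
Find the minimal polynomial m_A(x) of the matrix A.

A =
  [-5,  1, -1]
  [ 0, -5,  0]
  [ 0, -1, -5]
x^3 + 15*x^2 + 75*x + 125

The characteristic polynomial is χ_A(x) = (x + 5)^3, so the eigenvalues are known. The minimal polynomial is
  m_A(x) = Π_λ (x − λ)^{k_λ}
where k_λ is the size of the *largest* Jordan block for λ (equivalently, the smallest k with (A − λI)^k v = 0 for every generalised eigenvector v of λ).

  λ = -5: largest Jordan block has size 3, contributing (x + 5)^3

So m_A(x) = (x + 5)^3 = x^3 + 15*x^2 + 75*x + 125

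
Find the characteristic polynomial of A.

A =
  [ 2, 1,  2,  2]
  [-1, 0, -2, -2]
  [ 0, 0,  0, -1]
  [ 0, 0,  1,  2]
x^4 - 4*x^3 + 6*x^2 - 4*x + 1

Expanding det(x·I − A) (e.g. by cofactor expansion or by noting that A is similar to its Jordan form J, which has the same characteristic polynomial as A) gives
  χ_A(x) = x^4 - 4*x^3 + 6*x^2 - 4*x + 1
which factors as (x - 1)^4. The eigenvalues (with algebraic multiplicities) are λ = 1 with multiplicity 4.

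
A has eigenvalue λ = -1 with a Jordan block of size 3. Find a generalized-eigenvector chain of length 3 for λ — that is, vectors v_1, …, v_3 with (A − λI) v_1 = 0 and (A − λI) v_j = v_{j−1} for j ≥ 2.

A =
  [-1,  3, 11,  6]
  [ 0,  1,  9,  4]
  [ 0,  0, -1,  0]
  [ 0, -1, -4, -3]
A Jordan chain for λ = -1 of length 3:
v_1 = (3, 2, 0, -1)ᵀ
v_2 = (11, 9, 0, -4)ᵀ
v_3 = (0, 0, 1, 0)ᵀ

Let N = A − (-1)·I. We want v_3 with N^3 v_3 = 0 but N^2 v_3 ≠ 0; then v_{j-1} := N · v_j for j = 3, …, 2.

Pick v_3 = (0, 0, 1, 0)ᵀ.
Then v_2 = N · v_3 = (11, 9, 0, -4)ᵀ.
Then v_1 = N · v_2 = (3, 2, 0, -1)ᵀ.

Sanity check: (A − (-1)·I) v_1 = (0, 0, 0, 0)ᵀ = 0. ✓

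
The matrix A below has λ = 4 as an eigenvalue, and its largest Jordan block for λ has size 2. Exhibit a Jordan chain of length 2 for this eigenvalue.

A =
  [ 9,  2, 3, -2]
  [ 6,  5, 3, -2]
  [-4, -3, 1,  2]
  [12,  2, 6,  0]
A Jordan chain for λ = 4 of length 2:
v_1 = (7, 7, -7, 14)ᵀ
v_2 = (1, 1, 0, 0)ᵀ

Let N = A − (4)·I. We want v_2 with N^2 v_2 = 0 but N^1 v_2 ≠ 0; then v_{j-1} := N · v_j for j = 2, …, 2.

Pick v_2 = (1, 1, 0, 0)ᵀ.
Then v_1 = N · v_2 = (7, 7, -7, 14)ᵀ.

Sanity check: (A − (4)·I) v_1 = (0, 0, 0, 0)ᵀ = 0. ✓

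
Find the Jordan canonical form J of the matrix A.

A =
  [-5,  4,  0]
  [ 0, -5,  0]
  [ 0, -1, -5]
J_2(-5) ⊕ J_1(-5)

The characteristic polynomial is
  det(x·I − A) = x^3 + 15*x^2 + 75*x + 125 = (x + 5)^3

Eigenvalues and multiplicities (the geometric multiplicity of λ is n − rank(A − λI), which equals the number of Jordan blocks for λ):
  λ = -5: algebraic multiplicity = 3, geometric multiplicity = 2

Determining the block sizes for each eigenvalue:
  λ = -5: 2 blocks summing to 3 forces exactly one block of size 2 and the rest size 1 → block sizes [2, 1]

Assembling the blocks gives a Jordan form
J =
  [-5,  1,  0]
  [ 0, -5,  0]
  [ 0,  0, -5]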